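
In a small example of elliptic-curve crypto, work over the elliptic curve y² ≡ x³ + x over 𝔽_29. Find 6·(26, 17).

(16, 20)

Write G = (26, 17).
Double-and-add on 6 = (110)₂. Start with G = (26, 17) for the leading 1-bit.
double: tangent at (26, 17): λ = (3·26² + 1)/(2·17) ≡ 28/5. 5⁻¹ ≡ 6 (mod 29) since 5·6 = 30 ≡ 1, so λ ≡ 28·6 ≡ 23.
  x = λ² - 26 - 26 = 529 - 52 ≡ 13; y = λ·(26 - 13) - 17 ≡ 21. → (13, 21)
add G: (13, 21) + (26, 17). λ = (17 - 21)/(26 - 13) ≡ 25/13 mod 29. 13⁻¹ ≡ 9 (mod 29), so λ ≡ 22.
  x = λ² - 13 - 26 = 484 - 39 ≡ 10; y = λ·(13 - 10) - 21 ≡ 16. → (10, 16)
double: tangent at (10, 16): λ = (3·10² + 1)/(2·16) ≡ 11/3. 3⁻¹ ≡ 10 (mod 29), so λ ≡ 11·10 ≡ 23.
  x = λ² - 10 - 10 = 529 - 20 ≡ 16; y = λ·(10 - 16) - 16 ≡ 20. → (16, 20)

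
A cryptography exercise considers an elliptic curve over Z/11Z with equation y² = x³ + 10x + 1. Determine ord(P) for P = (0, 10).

2P: tangent at (0, 10): λ = (3·0² + 10)/(2·10) ≡ 10/9. 9⁻¹ ≡ 5 (mod 11), so λ ≡ 10·5 ≡ 6.
  x = λ² - 0 - 0 = 36 - 0 ≡ 3; y = λ·(0 - 3) - 10 ≡ 5. → (3, 5)
3P: (3, 5) + (0, 10). λ = (10 - 5)/(0 - 3) ≡ 5/8 mod 11. 8⁻¹ ≡ 7 (mod 11) since 8·7 = 56 ≡ 1, so λ ≡ 2.
  x = λ² - 3 - 0 = 4 - 3 ≡ 1; y = λ·(3 - 1) - 5 ≡ 10. → (1, 10)
4P: (1, 10) + (0, 10). λ = (10 - 10)/(0 - 1) ≡ 0/10 mod 11. 10⁻¹ ≡ 10 (mod 11) since 10·10 = 100 ≡ 1, so λ ≡ 0.
  x = λ² - 1 - 0 = 0 - 1 ≡ 10; y = λ·(1 - 10) - 10 ≡ 1. → (10, 1)
5P: (10, 1) + (0, 10). λ = (10 - 1)/(0 - 10) ≡ 9/1 mod 11. 1⁻¹ ≡ 1 (mod 11), so λ ≡ 9.
  x = λ² - 10 - 0 = 81 - 10 ≡ 5; y = λ·(10 - 5) - 1 ≡ 0. → (5, 0)
6P: (5, 0) + (0, 10). λ = (10 - 0)/(0 - 5) ≡ 10/6 mod 11. 6⁻¹ ≡ 2 (mod 11) since 6·2 = 12 ≡ 1, so λ ≡ 9.
  x = λ² - 5 - 0 = 81 - 5 ≡ 10; y = λ·(5 - 10) - 0 ≡ 10. → (10, 10)
7P: (10, 10) + (0, 10). λ = (10 - 10)/(0 - 10) ≡ 0/1 mod 11. 1⁻¹ ≡ 1 (mod 11), so λ ≡ 0.
  x = λ² - 10 - 0 = 0 - 10 ≡ 1; y = λ·(10 - 1) - 10 ≡ 1. → (1, 1)
8P: (1, 1) + (0, 10). λ = (10 - 1)/(0 - 1) ≡ 9/10 mod 11. 10⁻¹ ≡ 10 (mod 11) since 10·10 = 100 ≡ 1, so λ ≡ 2.
  x = λ² - 1 - 0 = 4 - 1 ≡ 3; y = λ·(1 - 3) - 1 ≡ 6. → (3, 6)
9P: (3, 6) + (0, 10). λ = (10 - 6)/(0 - 3) ≡ 4/8 mod 11. 8⁻¹ ≡ 7 (mod 11) since 8·7 = 56 ≡ 1, so λ ≡ 6.
  x = λ² - 3 - 0 = 36 - 3 ≡ 0; y = λ·(3 - 0) - 6 ≡ 1. → (0, 1)
10P: (0, 1) + (0, 10): same x and y₁ ≡ -y₂, so the sum is O.
10P = O, so the order is 10.

10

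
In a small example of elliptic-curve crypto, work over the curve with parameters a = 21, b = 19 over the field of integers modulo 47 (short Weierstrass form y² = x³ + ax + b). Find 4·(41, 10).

(17, 42)

Write Q = (41, 10).
Double-and-add on 4 = (100)₂. Start with Q = (41, 10) for the leading 1-bit.
double: tangent at (41, 10): λ = (3·41² + 21)/(2·10) ≡ 35/20. 20⁻¹ ≡ 40 (mod 47), so λ ≡ 35·40 ≡ 37.
  x = λ² - 41 - 41 = 1369 - 82 ≡ 18; y = λ·(41 - 18) - 10 ≡ 42. → (18, 42)
double: tangent at (18, 42): λ = (3·18² + 21)/(2·42) ≡ 6/37. 37⁻¹ ≡ 14 (mod 47), so λ ≡ 6·14 ≡ 37.
  x = λ² - 18 - 18 = 1369 - 36 ≡ 17; y = λ·(18 - 17) - 42 ≡ 42. → (17, 42)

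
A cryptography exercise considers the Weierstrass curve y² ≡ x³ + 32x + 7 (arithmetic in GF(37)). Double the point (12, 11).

tangent at (12, 11): λ = (3·12² + 32)/(2·11) ≡ 20/22. 22⁻¹ ≡ 32 (mod 37), so λ ≡ 20·32 ≡ 11.
  x = λ² - 12 - 12 = 121 - 24 ≡ 23; y = λ·(12 - 23) - 11 ≡ 16. → (23, 16)

(23, 16)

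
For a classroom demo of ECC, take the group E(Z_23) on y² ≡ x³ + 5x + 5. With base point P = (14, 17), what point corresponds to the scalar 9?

O

Repeated addition: build up to 9P.
2P: tangent at (14, 17): λ = (3·14² + 5)/(2·17) ≡ 18/11. 11⁻¹ ≡ 21 (mod 23) since 11·21 = 231 ≡ 1, so λ ≡ 18·21 ≡ 10.
  x = λ² - 14 - 14 = 100 - 28 ≡ 3; y = λ·(14 - 3) - 17 ≡ 1. → (3, 1)
3P: (3, 1) + (14, 17). λ = (17 - 1)/(14 - 3) ≡ 16/11 mod 23. 11⁻¹ ≡ 21 (mod 23) since 11·21 = 231 ≡ 1, so λ ≡ 14.
  x = λ² - 3 - 14 = 196 - 17 ≡ 18; y = λ·(3 - 18) - 1 ≡ 19. → (18, 19)
4P: (18, 19) + (14, 17). λ = (17 - 19)/(14 - 18) ≡ 21/19 mod 23. 19⁻¹ ≡ 17 (mod 23) since 19·17 = 323 ≡ 1, so λ ≡ 12.
  x = λ² - 18 - 14 = 144 - 32 ≡ 20; y = λ·(18 - 20) - 19 ≡ 3. → (20, 3)
5P: (20, 3) + (14, 17). λ = (17 - 3)/(14 - 20) ≡ 14/17 mod 23. 17⁻¹ ≡ 19 (mod 23), so λ ≡ 13.
  x = λ² - 20 - 14 = 169 - 34 ≡ 20; y = λ·(20 - 20) - 3 ≡ 20. → (20, 20)
6P: (20, 20) + (14, 17). λ = (17 - 20)/(14 - 20) ≡ 20/17 mod 23. 17⁻¹ ≡ 19 (mod 23) since 17·19 = 323 ≡ 1, so λ ≡ 12.
  x = λ² - 20 - 14 = 144 - 34 ≡ 18; y = λ·(20 - 18) - 20 ≡ 4. → (18, 4)
7P: (18, 4) + (14, 17). λ = (17 - 4)/(14 - 18) ≡ 13/19 mod 23. 19⁻¹ ≡ 17 (mod 23), so λ ≡ 14.
  x = λ² - 18 - 14 = 196 - 32 ≡ 3; y = λ·(18 - 3) - 4 ≡ 22. → (3, 22)
8P: (3, 22) + (14, 17). λ = (17 - 22)/(14 - 3) ≡ 18/11 mod 23. 11⁻¹ ≡ 21 (mod 23) since 11·21 = 231 ≡ 1, so λ ≡ 10.
  x = λ² - 3 - 14 = 100 - 17 ≡ 14; y = λ·(3 - 14) - 22 ≡ 6. → (14, 6)
9P: (14, 6) + (14, 17): same x and y₁ ≡ -y₂, so the sum is the point at infinity.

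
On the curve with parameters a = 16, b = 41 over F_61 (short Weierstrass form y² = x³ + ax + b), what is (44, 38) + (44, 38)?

tangent at (44, 38): λ = (3·44² + 16)/(2·38) ≡ 29/15. 15⁻¹ ≡ 57 (mod 61) since 15·57 = 855 ≡ 1, so λ ≡ 29·57 ≡ 6.
  x = λ² - 44 - 44 = 36 - 88 ≡ 9; y = λ·(44 - 9) - 38 ≡ 50. → (9, 50)

(9, 50)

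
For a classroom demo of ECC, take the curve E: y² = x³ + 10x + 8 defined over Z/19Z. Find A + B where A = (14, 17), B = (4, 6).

(14, 17) + (4, 6). λ = (6 - 17)/(4 - 14) ≡ 8/9 mod 19. 9⁻¹ ≡ 17 (mod 19) since 9·17 = 153 ≡ 1, so λ ≡ 3.
  x = λ² - 14 - 4 = 9 - 18 ≡ 10; y = λ·(14 - 10) - 17 ≡ 14. → (10, 14)

(10, 14)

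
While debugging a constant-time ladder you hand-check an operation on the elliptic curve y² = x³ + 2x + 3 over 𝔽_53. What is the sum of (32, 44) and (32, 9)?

The two points share x = 32 and their y-coordinates satisfy 44 + 9 ≡ 0 (mod 53), so they are inverses. Their sum is 𝒪.

O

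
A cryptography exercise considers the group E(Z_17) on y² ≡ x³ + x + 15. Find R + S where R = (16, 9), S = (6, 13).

(16, 9) + (6, 13). λ = (13 - 9)/(6 - 16) ≡ 4/7 mod 17. 7⁻¹ ≡ 5 (mod 17), so λ ≡ 3.
  x = λ² - 16 - 6 = 9 - 22 ≡ 4; y = λ·(16 - 4) - 9 ≡ 10. → (4, 10)

(4, 10)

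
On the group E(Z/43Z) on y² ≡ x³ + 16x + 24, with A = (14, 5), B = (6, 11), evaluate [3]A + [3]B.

(5, 10)

First 3A:
Repeated addition: build up to 3A.
2A: tangent at (14, 5): λ = (3·14² + 16)/(2·5) ≡ 2/10. 10⁻¹ ≡ 13 (mod 43) since 10·13 = 130 ≡ 1, so λ ≡ 2·13 ≡ 26.
  x = λ² - 14 - 14 = 676 - 28 ≡ 3; y = λ·(14 - 3) - 5 ≡ 23. → (3, 23)
3A: (3, 23) + (14, 5). λ = (5 - 23)/(14 - 3) ≡ 25/11 mod 43. 11⁻¹ ≡ 4 (mod 43) since 11·4 = 44 ≡ 1, so λ ≡ 14.
  x = λ² - 3 - 14 = 196 - 17 ≡ 7; y = λ·(3 - 7) - 23 ≡ 7. → (7, 7)
3A = (7, 7).
Next 3B:
Repeated addition: build up to 3B.
2B: tangent at (6, 11): λ = (3·6² + 16)/(2·11) ≡ 38/22. 22⁻¹ ≡ 2 (mod 43), so λ ≡ 38·2 ≡ 33.
  x = λ² - 6 - 6 = 1089 - 12 ≡ 2; y = λ·(6 - 2) - 11 ≡ 35. → (2, 35)
3B: (2, 35) + (6, 11). λ = (11 - 35)/(6 - 2) ≡ 19/4 mod 43. 4⁻¹ ≡ 11 (mod 43), so λ ≡ 37.
  x = λ² - 2 - 6 = 1369 - 8 ≡ 28; y = λ·(2 - 28) - 35 ≡ 35. → (28, 35)
3B = (28, 35).
Finally 3A + 3B:
(7, 7) + (28, 35). λ = (35 - 7)/(28 - 7) ≡ 28/21 mod 43. 21⁻¹ ≡ 41 (mod 43) since 21·41 = 861 ≡ 1, so λ ≡ 30.
  x = λ² - 7 - 28 = 900 - 35 ≡ 5; y = λ·(7 - 5) - 7 ≡ 10. → (5, 10)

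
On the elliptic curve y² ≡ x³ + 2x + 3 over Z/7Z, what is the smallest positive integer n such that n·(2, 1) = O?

2P: tangent at (2, 1): λ = (3·2² + 2)/(2·1) ≡ 0/2. 2⁻¹ ≡ 4 (mod 7) since 2·4 = 8 ≡ 1, so λ ≡ 0·4 ≡ 0.
  x = λ² - 2 - 2 = 0 - 4 ≡ 3; y = λ·(2 - 3) - 1 ≡ 6. → (3, 6)
3P: (3, 6) + (2, 1). λ = (1 - 6)/(2 - 3) ≡ 2/6 mod 7. 6⁻¹ ≡ 6 (mod 7) since 6·6 = 36 ≡ 1, so λ ≡ 5.
  x = λ² - 3 - 2 = 25 - 5 ≡ 6; y = λ·(3 - 6) - 6 ≡ 0. → (6, 0)
4P: (6, 0) + (2, 1). λ = (1 - 0)/(2 - 6) ≡ 1/3 mod 7. 3⁻¹ ≡ 5 (mod 7) since 3·5 = 15 ≡ 1, so λ ≡ 5.
  x = λ² - 6 - 2 = 25 - 8 ≡ 3; y = λ·(6 - 3) - 0 ≡ 1. → (3, 1)
5P: (3, 1) + (2, 1). λ = (1 - 1)/(2 - 3) ≡ 0/6 mod 7. 6⁻¹ ≡ 6 (mod 7) since 6·6 = 36 ≡ 1, so λ ≡ 0.
  x = λ² - 3 - 2 = 0 - 5 ≡ 2; y = λ·(3 - 2) - 1 ≡ 6. → (2, 6)
6P: (2, 6) + (2, 1): same x and y₁ ≡ -y₂, so the sum is O.
6P = O, so the order is 6.

6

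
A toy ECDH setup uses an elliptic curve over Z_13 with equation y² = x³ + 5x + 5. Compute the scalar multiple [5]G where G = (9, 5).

Double-and-add on 5 = (101)₂. Start with G = (9, 5) for the leading 1-bit.
double: tangent at (9, 5): λ = (3·9² + 5)/(2·5) ≡ 1/10. 10⁻¹ ≡ 4 (mod 13) since 10·4 = 40 ≡ 1, so λ ≡ 1·4 ≡ 4.
  x = λ² - 9 - 9 = 16 - 18 ≡ 11; y = λ·(9 - 11) - 5 ≡ 0. → (11, 0)
double: (11, 0) + (11, 0): same x and y₁ ≡ -y₂, so the sum is O.
add G: O + (9, 5) = (9, 5) (identity).

(9, 5)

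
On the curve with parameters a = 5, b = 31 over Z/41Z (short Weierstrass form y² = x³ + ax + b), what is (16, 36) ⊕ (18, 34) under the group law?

(8, 38)

(16, 36) + (18, 34). λ = (34 - 36)/(18 - 16) ≡ 39/2 mod 41. 2⁻¹ ≡ 21 (mod 41) since 2·21 = 42 ≡ 1, so λ ≡ 40.
  x = λ² - 16 - 18 = 1600 - 34 ≡ 8; y = λ·(16 - 8) - 36 ≡ 38. → (8, 38)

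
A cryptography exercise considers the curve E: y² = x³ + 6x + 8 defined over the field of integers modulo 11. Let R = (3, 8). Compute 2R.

(5, 3)

tangent at (3, 8): λ = (3·3² + 6)/(2·8) ≡ 0/5. 5⁻¹ ≡ 9 (mod 11), so λ ≡ 0·9 ≡ 0.
  x = λ² - 3 - 3 = 0 - 6 ≡ 5; y = λ·(3 - 5) - 8 ≡ 3. → (5, 3)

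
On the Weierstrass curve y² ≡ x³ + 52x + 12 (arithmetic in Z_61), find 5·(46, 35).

Write G = (46, 35).
Repeated addition: build up to 5G.
2G: tangent at (46, 35): λ = (3·46² + 52)/(2·35) ≡ 56/9. 9⁻¹ ≡ 34 (mod 61), so λ ≡ 56·34 ≡ 13.
  x = λ² - 46 - 46 = 169 - 92 ≡ 16; y = λ·(46 - 16) - 35 ≡ 50. → (16, 50)
3G: (16, 50) + (46, 35). λ = (35 - 50)/(46 - 16) ≡ 46/30 mod 61. 30⁻¹ ≡ 59 (mod 61), so λ ≡ 30.
  x = λ² - 16 - 46 = 900 - 62 ≡ 45; y = λ·(16 - 45) - 50 ≡ 56. → (45, 56)
4G: (45, 56) + (46, 35). λ = (35 - 56)/(46 - 45) ≡ 40/1 mod 61. 1⁻¹ ≡ 1 (mod 61), so λ ≡ 40.
  x = λ² - 45 - 46 = 1600 - 91 ≡ 45; y = λ·(45 - 45) - 56 ≡ 5. → (45, 5)
5G: (45, 5) + (46, 35). λ = (35 - 5)/(46 - 45) ≡ 30/1 mod 61. 1⁻¹ ≡ 1 (mod 61), so λ ≡ 30.
  x = λ² - 45 - 46 = 900 - 91 ≡ 16; y = λ·(45 - 16) - 5 ≡ 11. → (16, 11)

(16, 11)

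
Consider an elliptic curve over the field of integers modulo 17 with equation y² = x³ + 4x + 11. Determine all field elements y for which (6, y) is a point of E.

8, 9

x³ + 4x + 11 = 251 ≡ 13 (mod 17).
Square roots of 13 mod 17: 8 and 9 (since 8² = 64 ≡ 13).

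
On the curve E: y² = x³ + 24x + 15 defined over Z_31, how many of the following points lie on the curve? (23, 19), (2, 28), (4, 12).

(23, 19): 19² ≡ 20, rhs ≡ 24 → off.
(2, 28): 28² ≡ 9, rhs ≡ 9 → on.
(4, 12): 12² ≡ 20, rhs ≡ 20 → on.

2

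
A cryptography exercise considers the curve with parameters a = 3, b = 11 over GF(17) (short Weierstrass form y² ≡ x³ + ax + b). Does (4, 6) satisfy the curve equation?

yes

y² = 6² ≡ 2; x³ + 3x + 11 = 87 ≡ 2 (mod 17). 2 = 2.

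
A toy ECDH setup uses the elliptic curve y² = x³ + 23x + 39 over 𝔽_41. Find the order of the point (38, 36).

2P: tangent at (38, 36): λ = (3·38² + 23)/(2·36) ≡ 9/31. 31⁻¹ ≡ 4 (mod 41) since 31·4 = 124 ≡ 1, so λ ≡ 9·4 ≡ 36.
  x = λ² - 38 - 38 = 1296 - 76 ≡ 31; y = λ·(38 - 31) - 36 ≡ 11. → (31, 11)
3P: (31, 11) + (38, 36). λ = (36 - 11)/(38 - 31) ≡ 25/7 mod 41. 7⁻¹ ≡ 6 (mod 41) since 7·6 = 42 ≡ 1, so λ ≡ 27.
  x = λ² - 31 - 38 = 729 - 69 ≡ 4; y = λ·(31 - 4) - 11 ≡ 21. → (4, 21)
4P: (4, 21) + (38, 36). λ = (36 - 21)/(38 - 4) ≡ 15/34 mod 41. 34⁻¹ ≡ 35 (mod 41) since 34·35 = 1190 ≡ 1, so λ ≡ 33.
  x = λ² - 4 - 38 = 1089 - 42 ≡ 22; y = λ·(4 - 22) - 21 ≡ 0. → (22, 0)
5P: (22, 0) + (38, 36). λ = (36 - 0)/(38 - 22) ≡ 36/16 mod 41. 16⁻¹ ≡ 18 (mod 41), so λ ≡ 33.
  x = λ² - 22 - 38 = 1089 - 60 ≡ 4; y = λ·(22 - 4) - 0 ≡ 20. → (4, 20)
6P: (4, 20) + (38, 36). λ = (36 - 20)/(38 - 4) ≡ 16/34 mod 41. 34⁻¹ ≡ 35 (mod 41), so λ ≡ 27.
  x = λ² - 4 - 38 = 729 - 42 ≡ 31; y = λ·(4 - 31) - 20 ≡ 30. → (31, 30)
7P: (31, 30) + (38, 36). λ = (36 - 30)/(38 - 31) ≡ 6/7 mod 41. 7⁻¹ ≡ 6 (mod 41), so λ ≡ 36.
  x = λ² - 31 - 38 = 1296 - 69 ≡ 38; y = λ·(31 - 38) - 30 ≡ 5. → (38, 5)
8P: (38, 5) + (38, 36): same x and y₁ ≡ -y₂, so the sum is ∞.
8P = ∞, so the order is 8.

8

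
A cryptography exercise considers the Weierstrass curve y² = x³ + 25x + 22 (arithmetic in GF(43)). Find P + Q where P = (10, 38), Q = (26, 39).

(28, 20)

(10, 38) + (26, 39). λ = (39 - 38)/(26 - 10) ≡ 1/16 mod 43. 16⁻¹ ≡ 35 (mod 43) since 16·35 = 560 ≡ 1, so λ ≡ 35.
  x = λ² - 10 - 26 = 1225 - 36 ≡ 28; y = λ·(10 - 28) - 38 ≡ 20. → (28, 20)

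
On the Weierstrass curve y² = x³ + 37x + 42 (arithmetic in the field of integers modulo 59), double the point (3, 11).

(1, 27)

tangent at (3, 11): λ = (3·3² + 37)/(2·11) ≡ 5/22. 22⁻¹ ≡ 51 (mod 59), so λ ≡ 5·51 ≡ 19.
  x = λ² - 3 - 3 = 361 - 6 ≡ 1; y = λ·(3 - 1) - 11 ≡ 27. → (1, 27)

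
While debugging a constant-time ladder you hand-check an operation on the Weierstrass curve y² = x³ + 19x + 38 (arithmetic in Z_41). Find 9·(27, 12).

Write P = (27, 12).
Repeated addition: build up to 9P.
2P: tangent at (27, 12): λ = (3·27² + 19)/(2·12) ≡ 33/24. 24⁻¹ ≡ 12 (mod 41), so λ ≡ 33·12 ≡ 27.
  x = λ² - 27 - 27 = 729 - 54 ≡ 19; y = λ·(27 - 19) - 12 ≡ 40. → (19, 40)
3P: (19, 40) + (27, 12). λ = (12 - 40)/(27 - 19) ≡ 13/8 mod 41. 8⁻¹ ≡ 36 (mod 41) since 8·36 = 288 ≡ 1, so λ ≡ 17.
  x = λ² - 19 - 27 = 289 - 46 ≡ 38; y = λ·(19 - 38) - 40 ≡ 6. → (38, 6)
4P: (38, 6) + (27, 12). λ = (12 - 6)/(27 - 38) ≡ 6/30 mod 41. 30⁻¹ ≡ 26 (mod 41), so λ ≡ 33.
  x = λ² - 38 - 27 = 1089 - 65 ≡ 40; y = λ·(38 - 40) - 6 ≡ 10. → (40, 10)
5P: (40, 10) + (27, 12). λ = (12 - 10)/(27 - 40) ≡ 2/28 mod 41. 28⁻¹ ≡ 22 (mod 41) since 28·22 = 616 ≡ 1, so λ ≡ 3.
  x = λ² - 40 - 27 = 9 - 67 ≡ 24; y = λ·(40 - 24) - 10 ≡ 38. → (24, 38)
6P: (24, 38) + (27, 12). λ = (12 - 38)/(27 - 24) ≡ 15/3 mod 41. 3⁻¹ ≡ 14 (mod 41), so λ ≡ 5.
  x = λ² - 24 - 27 = 25 - 51 ≡ 15; y = λ·(24 - 15) - 38 ≡ 7. → (15, 7)
7P: (15, 7) + (27, 12). λ = (12 - 7)/(27 - 15) ≡ 5/12 mod 41. 12⁻¹ ≡ 24 (mod 41), so λ ≡ 38.
  x = λ² - 15 - 27 = 1444 - 42 ≡ 8; y = λ·(15 - 8) - 7 ≡ 13. → (8, 13)
8P: (8, 13) + (27, 12). λ = (12 - 13)/(27 - 8) ≡ 40/19 mod 41. 19⁻¹ ≡ 13 (mod 41) since 19·13 = 247 ≡ 1, so λ ≡ 28.
  x = λ² - 8 - 27 = 784 - 35 ≡ 11; y = λ·(8 - 11) - 13 ≡ 26. → (11, 26)
9P: (11, 26) + (27, 12). λ = (12 - 26)/(27 - 11) ≡ 27/16 mod 41. 16⁻¹ ≡ 18 (mod 41), so λ ≡ 35.
  x = λ² - 11 - 27 = 1225 - 38 ≡ 39; y = λ·(11 - 39) - 26 ≡ 19. → (39, 19)

(39, 19)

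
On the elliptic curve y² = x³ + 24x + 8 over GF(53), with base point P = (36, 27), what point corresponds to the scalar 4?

(4, 3)

Double-and-add on 4 = (100)₂. Start with P = (36, 27) for the leading 1-bit.
double: tangent at (36, 27): λ = (3·36² + 24)/(2·27) ≡ 43/1. 1⁻¹ ≡ 1 (mod 53) since 1·1 = 1 ≡ 1, so λ ≡ 43·1 ≡ 43.
  x = λ² - 36 - 36 = 1849 - 72 ≡ 28; y = λ·(36 - 28) - 27 ≡ 52. → (28, 52)
double: tangent at (28, 52): λ = (3·28² + 24)/(2·52) ≡ 44/51. 51⁻¹ ≡ 26 (mod 53) since 51·26 = 1326 ≡ 1, so λ ≡ 44·26 ≡ 31.
  x = λ² - 28 - 28 = 961 - 56 ≡ 4; y = λ·(28 - 4) - 52 ≡ 3. → (4, 3)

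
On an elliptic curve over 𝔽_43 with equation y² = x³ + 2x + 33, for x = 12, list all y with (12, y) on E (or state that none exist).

none

x³ + 2x + 33 = 1785 ≡ 22 (mod 43).
22 is a non-residue mod 43; no y exists.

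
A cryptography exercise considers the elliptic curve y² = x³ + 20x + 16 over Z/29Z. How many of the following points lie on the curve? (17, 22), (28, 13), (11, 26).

2

(17, 22): 22² ≡ 20, rhs ≡ 20 → on.
(28, 13): 13² ≡ 24, rhs ≡ 24 → on.
(11, 26): 26² ≡ 9, rhs ≡ 1 → off.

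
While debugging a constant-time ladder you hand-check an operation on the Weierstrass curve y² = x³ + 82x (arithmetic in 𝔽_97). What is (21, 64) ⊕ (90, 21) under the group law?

(21, 64) + (90, 21). λ = (21 - 64)/(90 - 21) ≡ 54/69 mod 97. 69⁻¹ ≡ 45 (mod 97) since 69·45 = 3105 ≡ 1, so λ ≡ 5.
  x = λ² - 21 - 90 = 25 - 111 ≡ 11; y = λ·(21 - 11) - 64 ≡ 83. → (11, 83)

(11, 83)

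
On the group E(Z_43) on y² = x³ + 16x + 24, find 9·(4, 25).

Write P = (4, 25).
Double-and-add on 9 = (1001)₂. Start with P = (4, 25) for the leading 1-bit.
double: tangent at (4, 25): λ = (3·4² + 16)/(2·25) ≡ 21/7. 7⁻¹ ≡ 37 (mod 43), so λ ≡ 21·37 ≡ 3.
  x = λ² - 4 - 4 = 9 - 8 ≡ 1; y = λ·(4 - 1) - 25 ≡ 27. → (1, 27)
double: tangent at (1, 27): λ = (3·1² + 16)/(2·27) ≡ 19/11. 11⁻¹ ≡ 4 (mod 43) since 11·4 = 44 ≡ 1, so λ ≡ 19·4 ≡ 33.
  x = λ² - 1 - 1 = 1089 - 2 ≡ 12; y = λ·(1 - 12) - 27 ≡ 40. → (12, 40)
double: tangent at (12, 40): λ = (3·12² + 16)/(2·40) ≡ 18/37. 37⁻¹ ≡ 7 (mod 43) since 37·7 = 259 ≡ 1, so λ ≡ 18·7 ≡ 40.
  x = λ² - 12 - 12 = 1600 - 24 ≡ 28; y = λ·(12 - 28) - 40 ≡ 8. → (28, 8)
add P: (28, 8) + (4, 25). λ = (25 - 8)/(4 - 28) ≡ 17/19 mod 43. 19⁻¹ ≡ 34 (mod 43) since 19·34 = 646 ≡ 1, so λ ≡ 19.
  x = λ² - 28 - 4 = 361 - 32 ≡ 28; y = λ·(28 - 28) - 8 ≡ 35. → (28, 35)

(28, 35)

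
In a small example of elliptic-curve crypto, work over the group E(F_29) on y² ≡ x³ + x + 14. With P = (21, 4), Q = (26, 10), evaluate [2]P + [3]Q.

First 2P:
Repeated addition: build up to 2P.
2P: tangent at (21, 4): λ = (3·21² + 1)/(2·4) ≡ 19/8. 8⁻¹ ≡ 11 (mod 29), so λ ≡ 19·11 ≡ 6.
  x = λ² - 21 - 21 = 36 - 42 ≡ 23; y = λ·(21 - 23) - 4 ≡ 13. → (23, 13)
2P = (23, 13).
Next 3Q:
Repeated addition: build up to 3Q.
2Q: tangent at (26, 10): λ = (3·26² + 1)/(2·10) ≡ 28/20. 20⁻¹ ≡ 16 (mod 29) since 20·16 = 320 ≡ 1, so λ ≡ 28·16 ≡ 13.
  x = λ² - 26 - 26 = 169 - 52 ≡ 1; y = λ·(26 - 1) - 10 ≡ 25. → (1, 25)
3Q: (1, 25) + (26, 10). λ = (10 - 25)/(26 - 1) ≡ 14/25 mod 29. 25⁻¹ ≡ 7 (mod 29) since 25·7 = 175 ≡ 1, so λ ≡ 11.
  x = λ² - 1 - 26 = 121 - 27 ≡ 7; y = λ·(1 - 7) - 25 ≡ 25. → (7, 25)
3Q = (7, 25).
Finally 2P + 3Q:
(23, 13) + (7, 25). λ = (25 - 13)/(7 - 23) ≡ 12/13 mod 29. 13⁻¹ ≡ 9 (mod 29), so λ ≡ 21.
  x = λ² - 23 - 7 = 441 - 30 ≡ 5; y = λ·(23 - 5) - 13 ≡ 17. → (5, 17)

(5, 17)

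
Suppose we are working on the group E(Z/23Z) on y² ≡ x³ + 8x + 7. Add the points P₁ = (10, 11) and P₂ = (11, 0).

(10, 11) + (11, 0). λ = (0 - 11)/(11 - 10) ≡ 12/1 mod 23. 1⁻¹ ≡ 1 (mod 23), so λ ≡ 12.
  x = λ² - 10 - 11 = 144 - 21 ≡ 8; y = λ·(10 - 8) - 11 ≡ 13. → (8, 13)

(8, 13)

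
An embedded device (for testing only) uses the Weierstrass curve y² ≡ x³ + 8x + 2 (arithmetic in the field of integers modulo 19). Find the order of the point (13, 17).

2P: tangent at (13, 17): λ = (3·13² + 8)/(2·17) ≡ 2/15. 15⁻¹ ≡ 14 (mod 19), so λ ≡ 2·14 ≡ 9.
  x = λ² - 13 - 13 = 81 - 26 ≡ 17; y = λ·(13 - 17) - 17 ≡ 4. → (17, 4)
3P: (17, 4) + (13, 17). λ = (17 - 4)/(13 - 17) ≡ 13/15 mod 19. 15⁻¹ ≡ 14 (mod 19), so λ ≡ 11.
  x = λ² - 17 - 13 = 121 - 30 ≡ 15; y = λ·(17 - 15) - 4 ≡ 18. → (15, 18)
4P: (15, 18) + (13, 17). λ = (17 - 18)/(13 - 15) ≡ 18/17 mod 19. 17⁻¹ ≡ 9 (mod 19) since 17·9 = 153 ≡ 1, so λ ≡ 10.
  x = λ² - 15 - 13 = 100 - 28 ≡ 15; y = λ·(15 - 15) - 18 ≡ 1. → (15, 1)
5P: (15, 1) + (13, 17). λ = (17 - 1)/(13 - 15) ≡ 16/17 mod 19. 17⁻¹ ≡ 9 (mod 19), so λ ≡ 11.
  x = λ² - 15 - 13 = 121 - 28 ≡ 17; y = λ·(15 - 17) - 1 ≡ 15. → (17, 15)
6P: (17, 15) + (13, 17). λ = (17 - 15)/(13 - 17) ≡ 2/15 mod 19. 15⁻¹ ≡ 14 (mod 19) since 15·14 = 210 ≡ 1, so λ ≡ 9.
  x = λ² - 17 - 13 = 81 - 30 ≡ 13; y = λ·(17 - 13) - 15 ≡ 2. → (13, 2)
7P: (13, 2) + (13, 17): same x and y₁ ≡ -y₂, so the sum is 𝒪.
7P = 𝒪, so the order is 7.

7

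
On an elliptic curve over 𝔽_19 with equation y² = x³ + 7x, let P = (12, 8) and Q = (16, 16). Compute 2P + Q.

(17, 4)

First 2P:
Repeated addition: build up to 2P.
2P: tangent at (12, 8): λ = (3·12² + 7)/(2·8) ≡ 2/16. 16⁻¹ ≡ 6 (mod 19), so λ ≡ 2·6 ≡ 12.
  x = λ² - 12 - 12 = 144 - 24 ≡ 6; y = λ·(12 - 6) - 8 ≡ 7. → (6, 7)
2P = (6, 7).
Finally 2P + Q:
(6, 7) + (16, 16). λ = (16 - 7)/(16 - 6) ≡ 9/10 mod 19. 10⁻¹ ≡ 2 (mod 19) since 10·2 = 20 ≡ 1, so λ ≡ 18.
  x = λ² - 6 - 16 = 324 - 22 ≡ 17; y = λ·(6 - 17) - 7 ≡ 4. → (17, 4)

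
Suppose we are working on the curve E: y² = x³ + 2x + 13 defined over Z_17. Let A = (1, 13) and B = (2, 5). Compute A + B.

(1, 13) + (2, 5). λ = (5 - 13)/(2 - 1) ≡ 9/1 mod 17. 1⁻¹ ≡ 1 (mod 17), so λ ≡ 9.
  x = λ² - 1 - 2 = 81 - 3 ≡ 10; y = λ·(1 - 10) - 13 ≡ 8. → (10, 8)

(10, 8)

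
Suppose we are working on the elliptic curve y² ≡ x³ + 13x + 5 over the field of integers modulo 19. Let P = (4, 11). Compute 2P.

tangent at (4, 11): λ = (3·4² + 13)/(2·11) ≡ 4/3. 3⁻¹ ≡ 13 (mod 19), so λ ≡ 4·13 ≡ 14.
  x = λ² - 4 - 4 = 196 - 8 ≡ 17; y = λ·(4 - 17) - 11 ≡ 16. → (17, 16)

(17, 16)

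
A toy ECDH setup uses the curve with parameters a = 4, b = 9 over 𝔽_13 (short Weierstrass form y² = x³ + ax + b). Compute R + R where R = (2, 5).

(10, 3)

tangent at (2, 5): λ = (3·2² + 4)/(2·5) ≡ 3/10. 10⁻¹ ≡ 4 (mod 13) since 10·4 = 40 ≡ 1, so λ ≡ 3·4 ≡ 12.
  x = λ² - 2 - 2 = 144 - 4 ≡ 10; y = λ·(2 - 10) - 5 ≡ 3. → (10, 3)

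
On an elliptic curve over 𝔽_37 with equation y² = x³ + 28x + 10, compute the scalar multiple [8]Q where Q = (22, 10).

(28, 19)

Double-and-add on 8 = (1000)₂. Start with Q = (22, 10) for the leading 1-bit.
double: tangent at (22, 10): λ = (3·22² + 28)/(2·10) ≡ 0/20. 20⁻¹ ≡ 13 (mod 37), so λ ≡ 0·13 ≡ 0.
  x = λ² - 22 - 22 = 0 - 44 ≡ 30; y = λ·(22 - 30) - 10 ≡ 27. → (30, 27)
double: tangent at (30, 27): λ = (3·30² + 28)/(2·27) ≡ 27/17. 17⁻¹ ≡ 24 (mod 37) since 17·24 = 408 ≡ 1, so λ ≡ 27·24 ≡ 19.
  x = λ² - 30 - 30 = 361 - 60 ≡ 5; y = λ·(30 - 5) - 27 ≡ 4. → (5, 4)
double: tangent at (5, 4): λ = (3·5² + 28)/(2·4) ≡ 29/8. 8⁻¹ ≡ 14 (mod 37), so λ ≡ 29·14 ≡ 36.
  x = λ² - 5 - 5 = 1296 - 10 ≡ 28; y = λ·(5 - 28) - 4 ≡ 19. → (28, 19)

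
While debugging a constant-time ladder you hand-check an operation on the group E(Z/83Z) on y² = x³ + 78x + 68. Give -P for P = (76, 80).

-(76, 80) = (76, -80 mod 83) = (76, 3).

(76, 3)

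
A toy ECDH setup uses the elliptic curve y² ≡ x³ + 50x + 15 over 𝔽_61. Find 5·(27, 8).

(34, 37)

Write G = (27, 8).
Double-and-add on 5 = (101)₂. Start with G = (27, 8) for the leading 1-bit.
double: tangent at (27, 8): λ = (3·27² + 50)/(2·8) ≡ 41/16. 16⁻¹ ≡ 42 (mod 61), so λ ≡ 41·42 ≡ 14.
  x = λ² - 27 - 27 = 196 - 54 ≡ 20; y = λ·(27 - 20) - 8 ≡ 29. → (20, 29)
double: tangent at (20, 29): λ = (3·20² + 50)/(2·29) ≡ 30/58. 58⁻¹ ≡ 20 (mod 61), so λ ≡ 30·20 ≡ 51.
  x = λ² - 20 - 20 = 2601 - 40 ≡ 60; y = λ·(20 - 60) - 29 ≡ 5. → (60, 5)
add G: (60, 5) + (27, 8). λ = (8 - 5)/(27 - 60) ≡ 3/28 mod 61. 28⁻¹ ≡ 24 (mod 61), so λ ≡ 11.
  x = λ² - 60 - 27 = 121 - 87 ≡ 34; y = λ·(60 - 34) - 5 ≡ 37. → (34, 37)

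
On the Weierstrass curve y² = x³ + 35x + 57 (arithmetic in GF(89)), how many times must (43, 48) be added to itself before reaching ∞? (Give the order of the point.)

3

2P: tangent at (43, 48): λ = (3·43² + 35)/(2·48) ≡ 64/7. 7⁻¹ ≡ 51 (mod 89), so λ ≡ 64·51 ≡ 60.
  x = λ² - 43 - 43 = 3600 - 86 ≡ 43; y = λ·(43 - 43) - 48 ≡ 41. → (43, 41)
3P: (43, 41) + (43, 48): same x and y₁ ≡ -y₂, so the sum is ∞.
3P = ∞, so the order is 3.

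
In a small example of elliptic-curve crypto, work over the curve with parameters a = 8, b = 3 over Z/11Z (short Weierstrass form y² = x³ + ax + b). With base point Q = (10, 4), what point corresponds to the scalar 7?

Repeated addition: build up to 7Q.
2Q: tangent at (10, 4): λ = (3·10² + 8)/(2·4) ≡ 0/8. 8⁻¹ ≡ 7 (mod 11), so λ ≡ 0·7 ≡ 0.
  x = λ² - 10 - 10 = 0 - 20 ≡ 2; y = λ·(10 - 2) - 4 ≡ 7. → (2, 7)
3Q: (2, 7) + (10, 4). λ = (4 - 7)/(10 - 2) ≡ 8/8 mod 11. 8⁻¹ ≡ 7 (mod 11), so λ ≡ 1.
  x = λ² - 2 - 10 = 1 - 12 ≡ 0; y = λ·(2 - 0) - 7 ≡ 6. → (0, 6)
4Q: (0, 6) + (10, 4). λ = (4 - 6)/(10 - 0) ≡ 9/10 mod 11. 10⁻¹ ≡ 10 (mod 11) since 10·10 = 100 ≡ 1, so λ ≡ 2.
  x = λ² - 0 - 10 = 4 - 10 ≡ 5; y = λ·(0 - 5) - 6 ≡ 6. → (5, 6)
5Q: (5, 6) + (10, 4). λ = (4 - 6)/(10 - 5) ≡ 9/5 mod 11. 5⁻¹ ≡ 9 (mod 11) since 5·9 = 45 ≡ 1, so λ ≡ 4.
  x = λ² - 5 - 10 = 16 - 15 ≡ 1; y = λ·(5 - 1) - 6 ≡ 10. → (1, 10)
6Q: (1, 10) + (10, 4). λ = (4 - 10)/(10 - 1) ≡ 5/9 mod 11. 9⁻¹ ≡ 5 (mod 11) since 9·5 = 45 ≡ 1, so λ ≡ 3.
  x = λ² - 1 - 10 = 9 - 11 ≡ 9; y = λ·(1 - 9) - 10 ≡ 10. → (9, 10)
7Q: (9, 10) + (10, 4). λ = (4 - 10)/(10 - 9) ≡ 5/1 mod 11. 1⁻¹ ≡ 1 (mod 11), so λ ≡ 5.
  x = λ² - 9 - 10 = 25 - 19 ≡ 6; y = λ·(9 - 6) - 10 ≡ 5. → (6, 5)

(6, 5)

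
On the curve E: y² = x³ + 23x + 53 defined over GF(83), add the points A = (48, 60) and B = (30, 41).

(48, 60) + (30, 41). λ = (41 - 60)/(30 - 48) ≡ 64/65 mod 83. 65⁻¹ ≡ 23 (mod 83), so λ ≡ 61.
  x = λ² - 48 - 30 = 3721 - 78 ≡ 74; y = λ·(48 - 74) - 60 ≡ 14. → (74, 14)

(74, 14)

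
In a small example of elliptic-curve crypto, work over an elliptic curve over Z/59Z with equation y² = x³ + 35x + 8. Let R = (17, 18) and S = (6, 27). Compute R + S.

(17, 18) + (6, 27). λ = (27 - 18)/(6 - 17) ≡ 9/48 mod 59. 48⁻¹ ≡ 16 (mod 59), so λ ≡ 26.
  x = λ² - 17 - 6 = 676 - 23 ≡ 4; y = λ·(17 - 4) - 18 ≡ 25. → (4, 25)

(4, 25)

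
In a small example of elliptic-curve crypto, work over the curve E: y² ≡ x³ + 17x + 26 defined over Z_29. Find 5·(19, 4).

(18, 4)

Write Q = (19, 4).
Double-and-add on 5 = (101)₂. Start with Q = (19, 4) for the leading 1-bit.
double: tangent at (19, 4): λ = (3·19² + 17)/(2·4) ≡ 27/8. 8⁻¹ ≡ 11 (mod 29), so λ ≡ 27·11 ≡ 7.
  x = λ² - 19 - 19 = 49 - 38 ≡ 11; y = λ·(19 - 11) - 4 ≡ 23. → (11, 23)
double: tangent at (11, 23): λ = (3·11² + 17)/(2·23) ≡ 3/17. 17⁻¹ ≡ 12 (mod 29), so λ ≡ 3·12 ≡ 7.
  x = λ² - 11 - 11 = 49 - 22 ≡ 27; y = λ·(11 - 27) - 23 ≡ 10. → (27, 10)
add Q: (27, 10) + (19, 4). λ = (4 - 10)/(19 - 27) ≡ 23/21 mod 29. 21⁻¹ ≡ 18 (mod 29) since 21·18 = 378 ≡ 1, so λ ≡ 8.
  x = λ² - 27 - 19 = 64 - 46 ≡ 18; y = λ·(27 - 18) - 10 ≡ 4. → (18, 4)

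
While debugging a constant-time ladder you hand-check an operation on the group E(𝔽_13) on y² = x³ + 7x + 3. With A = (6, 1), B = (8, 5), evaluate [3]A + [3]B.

First 3A:
Repeated addition: build up to 3A.
2A: tangent at (6, 1): λ = (3·6² + 7)/(2·1) ≡ 11/2. 2⁻¹ ≡ 7 (mod 13), so λ ≡ 11·7 ≡ 12.
  x = λ² - 6 - 6 = 144 - 12 ≡ 2; y = λ·(6 - 2) - 1 ≡ 8. → (2, 8)
3A: (2, 8) + (6, 1). λ = (1 - 8)/(6 - 2) ≡ 6/4 mod 13. 4⁻¹ ≡ 10 (mod 13), so λ ≡ 8.
  x = λ² - 2 - 6 = 64 - 8 ≡ 4; y = λ·(2 - 4) - 8 ≡ 2. → (4, 2)
3A = (4, 2).
Next 3B:
Repeated addition: build up to 3B.
2B: tangent at (8, 5): λ = (3·8² + 7)/(2·5) ≡ 4/10. 10⁻¹ ≡ 4 (mod 13), so λ ≡ 4·4 ≡ 3.
  x = λ² - 8 - 8 = 9 - 16 ≡ 6; y = λ·(8 - 6) - 5 ≡ 1. → (6, 1)
3B: (6, 1) + (8, 5). λ = (5 - 1)/(8 - 6) ≡ 4/2 mod 13. 2⁻¹ ≡ 7 (mod 13), so λ ≡ 2.
  x = λ² - 6 - 8 = 4 - 14 ≡ 3; y = λ·(6 - 3) - 1 ≡ 5. → (3, 5)
3B = (3, 5).
Finally 3A + 3B:
(4, 2) + (3, 5). λ = (5 - 2)/(3 - 4) ≡ 3/12 mod 13. 12⁻¹ ≡ 12 (mod 13), so λ ≡ 10.
  x = λ² - 4 - 3 = 100 - 7 ≡ 2; y = λ·(4 - 2) - 2 ≡ 5. → (2, 5)

(2, 5)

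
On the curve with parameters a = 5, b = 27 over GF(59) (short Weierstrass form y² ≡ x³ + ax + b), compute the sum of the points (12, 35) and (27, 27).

(12, 35) + (27, 27). λ = (27 - 35)/(27 - 12) ≡ 51/15 mod 59. 15⁻¹ ≡ 4 (mod 59), so λ ≡ 27.
  x = λ² - 12 - 27 = 729 - 39 ≡ 41; y = λ·(12 - 41) - 35 ≡ 8. → (41, 8)

(41, 8)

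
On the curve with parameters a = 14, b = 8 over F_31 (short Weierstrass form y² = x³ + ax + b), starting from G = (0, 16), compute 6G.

(13, 0)

Repeated addition: build up to 6G.
2G: tangent at (0, 16): λ = (3·0² + 14)/(2·16) ≡ 14/1. 1⁻¹ ≡ 1 (mod 31) since 1·1 = 1 ≡ 1, so λ ≡ 14·1 ≡ 14.
  x = λ² - 0 - 0 = 196 - 0 ≡ 10; y = λ·(0 - 10) - 16 ≡ 30. → (10, 30)
3G: (10, 30) + (0, 16). λ = (16 - 30)/(0 - 10) ≡ 17/21 mod 31. 21⁻¹ ≡ 3 (mod 31) since 21·3 = 63 ≡ 1, so λ ≡ 20.
  x = λ² - 10 - 0 = 400 - 10 ≡ 18; y = λ·(10 - 18) - 30 ≡ 27. → (18, 27)
4G: (18, 27) + (0, 16). λ = (16 - 27)/(0 - 18) ≡ 20/13 mod 31. 13⁻¹ ≡ 12 (mod 31) since 13·12 = 156 ≡ 1, so λ ≡ 23.
  x = λ² - 18 - 0 = 529 - 18 ≡ 15; y = λ·(18 - 15) - 27 ≡ 11. → (15, 11)
5G: (15, 11) + (0, 16). λ = (16 - 11)/(0 - 15) ≡ 5/16 mod 31. 16⁻¹ ≡ 2 (mod 31) since 16·2 = 32 ≡ 1, so λ ≡ 10.
  x = λ² - 15 - 0 = 100 - 15 ≡ 23; y = λ·(15 - 23) - 11 ≡ 2. → (23, 2)
6G: (23, 2) + (0, 16). λ = (16 - 2)/(0 - 23) ≡ 14/8 mod 31. 8⁻¹ ≡ 4 (mod 31), so λ ≡ 25.
  x = λ² - 23 - 0 = 625 - 23 ≡ 13; y = λ·(23 - 13) - 2 ≡ 0. → (13, 0)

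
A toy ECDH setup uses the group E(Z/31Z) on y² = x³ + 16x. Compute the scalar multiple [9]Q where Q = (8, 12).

(8, 12)

Repeated addition: build up to 9Q.
2Q: tangent at (8, 12): λ = (3·8² + 16)/(2·12) ≡ 22/24. 24⁻¹ ≡ 22 (mod 31) since 24·22 = 528 ≡ 1, so λ ≡ 22·22 ≡ 19.
  x = λ² - 8 - 8 = 361 - 16 ≡ 4; y = λ·(8 - 4) - 12 ≡ 2. → (4, 2)
3Q: (4, 2) + (8, 12). λ = (12 - 2)/(8 - 4) ≡ 10/4 mod 31. 4⁻¹ ≡ 8 (mod 31), so λ ≡ 18.
  x = λ² - 4 - 8 = 324 - 12 ≡ 2; y = λ·(4 - 2) - 2 ≡ 3. → (2, 3)
4Q: (2, 3) + (8, 12). λ = (12 - 3)/(8 - 2) ≡ 9/6 mod 31. 6⁻¹ ≡ 26 (mod 31) since 6·26 = 156 ≡ 1, so λ ≡ 17.
  x = λ² - 2 - 8 = 289 - 10 ≡ 0; y = λ·(2 - 0) - 3 ≡ 0. → (0, 0)
5Q: (0, 0) + (8, 12). λ = (12 - 0)/(8 - 0) ≡ 12/8 mod 31. 8⁻¹ ≡ 4 (mod 31), so λ ≡ 17.
  x = λ² - 0 - 8 = 289 - 8 ≡ 2; y = λ·(0 - 2) - 0 ≡ 28. → (2, 28)
6Q: (2, 28) + (8, 12). λ = (12 - 28)/(8 - 2) ≡ 15/6 mod 31. 6⁻¹ ≡ 26 (mod 31), so λ ≡ 18.
  x = λ² - 2 - 8 = 324 - 10 ≡ 4; y = λ·(2 - 4) - 28 ≡ 29. → (4, 29)
7Q: (4, 29) + (8, 12). λ = (12 - 29)/(8 - 4) ≡ 14/4 mod 31. 4⁻¹ ≡ 8 (mod 31), so λ ≡ 19.
  x = λ² - 4 - 8 = 361 - 12 ≡ 8; y = λ·(4 - 8) - 29 ≡ 19. → (8, 19)
8Q: (8, 19) + (8, 12): same x and y₁ ≡ -y₂, so the sum is O.
9Q: O + (8, 12) = (8, 12) (identity).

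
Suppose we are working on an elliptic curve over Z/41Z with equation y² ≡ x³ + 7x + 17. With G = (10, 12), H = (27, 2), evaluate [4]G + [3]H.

(1, 5)

First 4G:
Double-and-add on 4 = (100)₂. Start with G = (10, 12) for the leading 1-bit.
double: tangent at (10, 12): λ = (3·10² + 7)/(2·12) ≡ 20/24. 24⁻¹ ≡ 12 (mod 41), so λ ≡ 20·12 ≡ 35.
  x = λ² - 10 - 10 = 1225 - 20 ≡ 16; y = λ·(10 - 16) - 12 ≡ 24. → (16, 24)
double: tangent at (16, 24): λ = (3·16² + 7)/(2·24) ≡ 37/7. 7⁻¹ ≡ 6 (mod 41) since 7·6 = 42 ≡ 1, so λ ≡ 37·6 ≡ 17.
  x = λ² - 16 - 16 = 289 - 32 ≡ 11; y = λ·(16 - 11) - 24 ≡ 20. → (11, 20)
4G = (11, 20).
Next 3H:
Repeated addition: build up to 3H.
2H: tangent at (27, 2): λ = (3·27² + 7)/(2·2) ≡ 21/4. 4⁻¹ ≡ 31 (mod 41) since 4·31 = 124 ≡ 1, so λ ≡ 21·31 ≡ 36.
  x = λ² - 27 - 27 = 1296 - 54 ≡ 12; y = λ·(27 - 12) - 2 ≡ 5. → (12, 5)
3H: (12, 5) + (27, 2). λ = (2 - 5)/(27 - 12) ≡ 38/15 mod 41. 15⁻¹ ≡ 11 (mod 41) since 15·11 = 165 ≡ 1, so λ ≡ 8.
  x = λ² - 12 - 27 = 64 - 39 ≡ 25; y = λ·(12 - 25) - 5 ≡ 14. → (25, 14)
3H = (25, 14).
Finally 4G + 3H:
(11, 20) + (25, 14). λ = (14 - 20)/(25 - 11) ≡ 35/14 mod 41. 14⁻¹ ≡ 3 (mod 41) since 14·3 = 42 ≡ 1, so λ ≡ 23.
  x = λ² - 11 - 25 = 529 - 36 ≡ 1; y = λ·(11 - 1) - 20 ≡ 5. → (1, 5)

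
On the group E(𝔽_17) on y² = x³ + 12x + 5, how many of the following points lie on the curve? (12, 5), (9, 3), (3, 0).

(12, 5): 5² ≡ 8, rhs ≡ 7 → off.
(9, 3): 3² ≡ 9, rhs ≡ 9 → on.
(3, 0): 0² ≡ 0, rhs ≡ 0 → on.

2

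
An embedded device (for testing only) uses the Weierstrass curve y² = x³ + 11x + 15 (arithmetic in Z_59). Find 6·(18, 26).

Write G = (18, 26).
Double-and-add on 6 = (110)₂. Start with G = (18, 26) for the leading 1-bit.
double: tangent at (18, 26): λ = (3·18² + 11)/(2·26) ≡ 39/52. 52⁻¹ ≡ 42 (mod 59), so λ ≡ 39·42 ≡ 45.
  x = λ² - 18 - 18 = 2025 - 36 ≡ 42; y = λ·(18 - 42) - 26 ≡ 15. → (42, 15)
add G: (42, 15) + (18, 26). λ = (26 - 15)/(18 - 42) ≡ 11/35 mod 59. 35⁻¹ ≡ 27 (mod 59), so λ ≡ 2.
  x = λ² - 42 - 18 = 4 - 60 ≡ 3; y = λ·(42 - 3) - 15 ≡ 4. → (3, 4)
double: tangent at (3, 4): λ = (3·3² + 11)/(2·4) ≡ 38/8. 8⁻¹ ≡ 37 (mod 59) since 8·37 = 296 ≡ 1, so λ ≡ 38·37 ≡ 49.
  x = λ² - 3 - 3 = 2401 - 6 ≡ 35; y = λ·(3 - 35) - 4 ≡ 21. → (35, 21)

(35, 21)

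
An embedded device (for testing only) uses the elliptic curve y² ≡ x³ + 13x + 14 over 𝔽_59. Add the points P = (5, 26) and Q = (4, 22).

(7, 25)

(5, 26) + (4, 22). λ = (22 - 26)/(4 - 5) ≡ 55/58 mod 59. 58⁻¹ ≡ 58 (mod 59) since 58·58 = 3364 ≡ 1, so λ ≡ 4.
  x = λ² - 5 - 4 = 16 - 9 ≡ 7; y = λ·(5 - 7) - 26 ≡ 25. → (7, 25)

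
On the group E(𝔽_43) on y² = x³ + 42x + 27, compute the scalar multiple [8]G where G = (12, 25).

(12, 18)

Double-and-add on 8 = (1000)₂. Start with G = (12, 25) for the leading 1-bit.
double: tangent at (12, 25): λ = (3·12² + 42)/(2·25) ≡ 1/7. 7⁻¹ ≡ 37 (mod 43) since 7·37 = 259 ≡ 1, so λ ≡ 1·37 ≡ 37.
  x = λ² - 12 - 12 = 1369 - 24 ≡ 12; y = λ·(12 - 12) - 25 ≡ 18. → (12, 18)
double: tangent at (12, 18): λ = (3·12² + 42)/(2·18) ≡ 1/36. 36⁻¹ ≡ 6 (mod 43), so λ ≡ 1·6 ≡ 6.
  x = λ² - 12 - 12 = 36 - 24 ≡ 12; y = λ·(12 - 12) - 18 ≡ 25. → (12, 25)
double: tangent at (12, 25): λ = (3·12² + 42)/(2·25) ≡ 1/7. 7⁻¹ ≡ 37 (mod 43), so λ ≡ 1·37 ≡ 37.
  x = λ² - 12 - 12 = 1369 - 24 ≡ 12; y = λ·(12 - 12) - 25 ≡ 18. → (12, 18)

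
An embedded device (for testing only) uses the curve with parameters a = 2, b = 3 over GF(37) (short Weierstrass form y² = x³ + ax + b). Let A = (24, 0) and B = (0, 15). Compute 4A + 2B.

First 4A:
Double-and-add on 4 = (100)₂. Start with A = (24, 0) for the leading 1-bit.
double: (24, 0) + (24, 0): same x and y₁ ≡ -y₂, so the sum is O.
double: O + O = O (identity).
4A = O.
Next 2B:
Repeated addition: build up to 2B.
2B: tangent at (0, 15): λ = (3·0² + 2)/(2·15) ≡ 2/30. 30⁻¹ ≡ 21 (mod 37), so λ ≡ 2·21 ≡ 5.
  x = λ² - 0 - 0 = 25 - 0 ≡ 25; y = λ·(0 - 25) - 15 ≡ 8. → (25, 8)
2B = (25, 8).
Finally 4A + 2B:
O + (25, 8) = (25, 8) (identity).

(25, 8)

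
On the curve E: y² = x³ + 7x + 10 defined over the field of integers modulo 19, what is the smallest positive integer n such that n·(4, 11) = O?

2P: tangent at (4, 11): λ = (3·4² + 7)/(2·11) ≡ 17/3. 3⁻¹ ≡ 13 (mod 19) since 3·13 = 39 ≡ 1, so λ ≡ 17·13 ≡ 12.
  x = λ² - 4 - 4 = 144 - 8 ≡ 3; y = λ·(4 - 3) - 11 ≡ 1. → (3, 1)
3P: (3, 1) + (4, 11). λ = (11 - 1)/(4 - 3) ≡ 10/1 mod 19. 1⁻¹ ≡ 1 (mod 19) since 1·1 = 1 ≡ 1, so λ ≡ 10.
  x = λ² - 3 - 4 = 100 - 7 ≡ 17; y = λ·(3 - 17) - 1 ≡ 11. → (17, 11)
4P: (17, 11) + (4, 11). λ = (11 - 11)/(4 - 17) ≡ 0/6 mod 19. 6⁻¹ ≡ 16 (mod 19), so λ ≡ 0.
  x = λ² - 17 - 4 = 0 - 21 ≡ 17; y = λ·(17 - 17) - 11 ≡ 8. → (17, 8)
5P: (17, 8) + (4, 11). λ = (11 - 8)/(4 - 17) ≡ 3/6 mod 19. 6⁻¹ ≡ 16 (mod 19) since 6·16 = 96 ≡ 1, so λ ≡ 10.
  x = λ² - 17 - 4 = 100 - 21 ≡ 3; y = λ·(17 - 3) - 8 ≡ 18. → (3, 18)
6P: (3, 18) + (4, 11). λ = (11 - 18)/(4 - 3) ≡ 12/1 mod 19. 1⁻¹ ≡ 1 (mod 19), so λ ≡ 12.
  x = λ² - 3 - 4 = 144 - 7 ≡ 4; y = λ·(3 - 4) - 18 ≡ 8. → (4, 8)
7P: (4, 8) + (4, 11): same x and y₁ ≡ -y₂, so the sum is O.
7P = O, so the order is 7.

7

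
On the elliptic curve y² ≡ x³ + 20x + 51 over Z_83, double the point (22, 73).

tangent at (22, 73): λ = (3·22² + 20)/(2·73) ≡ 61/63. 63⁻¹ ≡ 29 (mod 83) since 63·29 = 1827 ≡ 1, so λ ≡ 61·29 ≡ 26.
  x = λ² - 22 - 22 = 676 - 44 ≡ 51; y = λ·(22 - 51) - 73 ≡ 3. → (51, 3)

(51, 3)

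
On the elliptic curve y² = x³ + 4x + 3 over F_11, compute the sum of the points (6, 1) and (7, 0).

(6, 1) + (7, 0). λ = (0 - 1)/(7 - 6) ≡ 10/1 mod 11. 1⁻¹ ≡ 1 (mod 11) since 1·1 = 1 ≡ 1, so λ ≡ 10.
  x = λ² - 6 - 7 = 100 - 13 ≡ 10; y = λ·(6 - 10) - 1 ≡ 3. → (10, 3)

(10, 3)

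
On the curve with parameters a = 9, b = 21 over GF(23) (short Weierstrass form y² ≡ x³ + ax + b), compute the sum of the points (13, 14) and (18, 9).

(13, 14) + (18, 9). λ = (9 - 14)/(18 - 13) ≡ 18/5 mod 23. 5⁻¹ ≡ 14 (mod 23), so λ ≡ 22.
  x = λ² - 13 - 18 = 484 - 31 ≡ 16; y = λ·(13 - 16) - 14 ≡ 12. → (16, 12)

(16, 12)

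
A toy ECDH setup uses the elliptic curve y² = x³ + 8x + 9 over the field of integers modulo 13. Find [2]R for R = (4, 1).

tangent at (4, 1): λ = (3·4² + 8)/(2·1) ≡ 4/2. 2⁻¹ ≡ 7 (mod 13) since 2·7 = 14 ≡ 1, so λ ≡ 4·7 ≡ 2.
  x = λ² - 4 - 4 = 4 - 8 ≡ 9; y = λ·(4 - 9) - 1 ≡ 2. → (9, 2)

(9, 2)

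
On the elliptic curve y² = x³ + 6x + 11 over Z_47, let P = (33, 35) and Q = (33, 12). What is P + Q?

O

The two points share x = 33 and their y-coordinates satisfy 35 + 12 ≡ 0 (mod 47), so they are inverses. Their sum is O.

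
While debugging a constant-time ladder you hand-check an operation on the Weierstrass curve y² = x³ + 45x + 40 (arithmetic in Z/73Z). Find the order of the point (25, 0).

2P: (25, 0) + (25, 0): same x and y₁ ≡ -y₂, so the sum is O.
2P = O, so the order is 2.

2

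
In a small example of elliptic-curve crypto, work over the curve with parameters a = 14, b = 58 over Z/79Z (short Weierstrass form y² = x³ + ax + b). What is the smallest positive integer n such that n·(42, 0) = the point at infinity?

2

2P: (42, 0) + (42, 0): same x and y₁ ≡ -y₂, so the sum is the point at infinity.
2P = the point at infinity, so the order is 2.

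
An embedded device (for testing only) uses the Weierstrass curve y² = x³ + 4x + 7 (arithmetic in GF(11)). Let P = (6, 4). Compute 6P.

Double-and-add on 6 = (110)₂. Start with P = (6, 4) for the leading 1-bit.
double: tangent at (6, 4): λ = (3·6² + 4)/(2·4) ≡ 2/8. 8⁻¹ ≡ 7 (mod 11), so λ ≡ 2·7 ≡ 3.
  x = λ² - 6 - 6 = 9 - 12 ≡ 8; y = λ·(6 - 8) - 4 ≡ 1. → (8, 1)
add P: (8, 1) + (6, 4). λ = (4 - 1)/(6 - 8) ≡ 3/9 mod 11. 9⁻¹ ≡ 5 (mod 11), so λ ≡ 4.
  x = λ² - 8 - 6 = 16 - 14 ≡ 2; y = λ·(8 - 2) - 1 ≡ 1. → (2, 1)
double: tangent at (2, 1): λ = (3·2² + 4)/(2·1) ≡ 5/2. 2⁻¹ ≡ 6 (mod 11), so λ ≡ 5·6 ≡ 8.
  x = λ² - 2 - 2 = 64 - 4 ≡ 5; y = λ·(2 - 5) - 1 ≡ 8. → (5, 8)

(5, 8)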